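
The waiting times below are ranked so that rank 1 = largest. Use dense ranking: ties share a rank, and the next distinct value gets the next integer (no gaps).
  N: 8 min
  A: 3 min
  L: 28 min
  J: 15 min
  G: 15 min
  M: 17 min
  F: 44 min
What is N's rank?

Sorted (descending): 44, 28, 17, 15, 15, 8, 3
The 2 values of 15 share dense rank 4.
Remaining distinct values take the next consecutive integers.
N has value 8 min → rank 5.

5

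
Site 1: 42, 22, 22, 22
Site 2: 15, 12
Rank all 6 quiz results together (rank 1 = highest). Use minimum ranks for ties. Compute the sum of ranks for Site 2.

11

Sorted (descending): 42, 22, 22, 22, 15, 12
The 3 values of 22 occupy positions 2–4 → each gets rank 2.
Site 2 values → pooled ranks: 15→5, 12→6
Rank sum = 5 + 6 = 11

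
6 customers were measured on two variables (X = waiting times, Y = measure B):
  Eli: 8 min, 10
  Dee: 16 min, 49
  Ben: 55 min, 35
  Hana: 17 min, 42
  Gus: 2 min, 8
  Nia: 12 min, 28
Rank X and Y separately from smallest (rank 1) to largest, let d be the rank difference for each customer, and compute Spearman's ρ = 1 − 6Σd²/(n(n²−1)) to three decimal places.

Ranks of variable 1: 2, 4, 6, 5, 1, 3
Ranks of variable 2: 2, 6, 4, 5, 1, 3
d = r₁ − r₂: 0, -2, 2, 0, 0, 0
d²: 0, 4, 4, 0, 0, 0; Σd² = 8
ρ = 1 − 6·8/(6·35) = 1 − 48/210 = 0.771

0.771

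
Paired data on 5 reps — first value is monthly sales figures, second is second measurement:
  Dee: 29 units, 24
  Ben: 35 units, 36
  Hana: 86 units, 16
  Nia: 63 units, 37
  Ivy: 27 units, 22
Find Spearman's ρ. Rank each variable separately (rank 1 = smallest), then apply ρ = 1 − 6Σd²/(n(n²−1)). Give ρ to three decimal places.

0.000

Ranks of variable 1: 2, 3, 5, 4, 1
Ranks of variable 2: 3, 4, 1, 5, 2
d = r₁ − r₂: -1, -1, 4, -1, -1
d²: 1, 1, 16, 1, 1; Σd² = 20
ρ = 1 − 6·20/(5·24) = 1 − 120/120 = 0.000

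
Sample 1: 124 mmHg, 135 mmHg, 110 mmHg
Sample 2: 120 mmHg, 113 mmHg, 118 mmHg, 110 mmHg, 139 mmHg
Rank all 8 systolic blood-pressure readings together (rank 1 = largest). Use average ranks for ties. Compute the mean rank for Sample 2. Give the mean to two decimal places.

Sorted (descending): 139, 135, 124, 120, 118, 113, 110, 110
The 2 values of 110 occupy positions 7–8 → average rank (7+8)/2 = 7.5.
Sample 2 values → pooled ranks: 120→4, 113→6, 118→5, 110→7.5, 139→1
Mean rank = (4 + 6 + 5 + 7.5 + 1) / 5 = 4.70

4.70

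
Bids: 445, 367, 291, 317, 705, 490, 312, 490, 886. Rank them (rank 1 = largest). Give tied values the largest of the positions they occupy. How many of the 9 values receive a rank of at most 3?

2

Sorted (descending): 886, 705, 490, 490, 445, 367, 317, 312, 291
The 2 values of 490 occupy positions 3–4 → each gets rank 4.
Ranks ≤ 3: {1, 2} → 2 values.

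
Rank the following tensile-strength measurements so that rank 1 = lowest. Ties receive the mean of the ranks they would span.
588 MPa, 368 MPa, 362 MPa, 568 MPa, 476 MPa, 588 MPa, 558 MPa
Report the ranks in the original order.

Sorted (ascending): 362, 368, 476, 558, 568, 588, 588
The 2 values of 588 occupy positions 6–7 → average rank (6+7)/2 = 6.5.

6.5, 2, 1, 5, 3, 6.5, 4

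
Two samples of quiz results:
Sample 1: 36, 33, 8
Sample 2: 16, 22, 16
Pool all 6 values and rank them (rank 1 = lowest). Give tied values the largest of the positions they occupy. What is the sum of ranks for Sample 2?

Sorted (ascending): 8, 16, 16, 22, 33, 36
The 2 values of 16 occupy positions 2–3 → each gets rank 3.
Sample 2 values → pooled ranks: 16→3, 22→4, 16→3
Rank sum = 3 + 4 + 3 = 10

10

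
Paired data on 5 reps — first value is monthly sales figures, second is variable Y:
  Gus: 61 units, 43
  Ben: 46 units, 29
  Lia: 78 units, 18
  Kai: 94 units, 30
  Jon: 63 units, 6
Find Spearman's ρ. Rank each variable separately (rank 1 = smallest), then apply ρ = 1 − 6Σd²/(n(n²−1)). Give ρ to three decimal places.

Ranks of variable 1: 2, 1, 4, 5, 3
Ranks of variable 2: 5, 3, 2, 4, 1
d = r₁ − r₂: -3, -2, 2, 1, 2
d²: 9, 4, 4, 1, 4; Σd² = 22
ρ = 1 − 6·22/(5·24) = 1 − 132/120 = -0.100

-0.100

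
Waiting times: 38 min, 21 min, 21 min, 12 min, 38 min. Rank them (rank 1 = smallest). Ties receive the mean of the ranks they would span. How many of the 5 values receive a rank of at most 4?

3

Sorted (ascending): 12, 21, 21, 38, 38
The 2 values of 21 occupy positions 2–3 → average rank (2+3)/2 = 2.5.
The 2 values of 38 occupy positions 4–5 → average rank (4+5)/2 = 4.5.
Ranks ≤ 4: {1, 2.5, 2.5} → 3 values.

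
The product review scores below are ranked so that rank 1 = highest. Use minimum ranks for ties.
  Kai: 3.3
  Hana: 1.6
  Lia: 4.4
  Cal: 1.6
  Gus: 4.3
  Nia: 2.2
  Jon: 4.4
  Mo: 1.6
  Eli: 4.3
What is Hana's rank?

Sorted (descending): 4.4, 4.4, 4.3, 4.3, 3.3, 2.2, 1.6, 1.6, 1.6
The 2 values of 4.4 occupy positions 1–2 → each gets rank 1.
The 2 values of 4.3 occupy positions 3–4 → each gets rank 3.
The 3 values of 1.6 occupy positions 7–9 → each gets rank 7.
Hana has value 1.6 → rank 7.

7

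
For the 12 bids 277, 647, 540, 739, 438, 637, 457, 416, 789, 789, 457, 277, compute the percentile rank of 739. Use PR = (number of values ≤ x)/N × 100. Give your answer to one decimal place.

N = 12.
Strictly below 739: 9. Equal to 739: 1.
PR = 10/12 × 100 = 83.3

83.3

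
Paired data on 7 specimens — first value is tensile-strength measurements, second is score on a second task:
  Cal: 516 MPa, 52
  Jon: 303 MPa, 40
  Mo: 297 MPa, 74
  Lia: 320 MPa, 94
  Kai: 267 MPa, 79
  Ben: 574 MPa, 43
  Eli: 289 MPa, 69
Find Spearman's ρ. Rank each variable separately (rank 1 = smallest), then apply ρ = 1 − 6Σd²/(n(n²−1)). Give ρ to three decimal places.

Ranks of variable 1: 6, 4, 3, 5, 1, 7, 2
Ranks of variable 2: 3, 1, 5, 7, 6, 2, 4
d = r₁ − r₂: 3, 3, -2, -2, -5, 5, -2
d²: 9, 9, 4, 4, 25, 25, 4; Σd² = 80
ρ = 1 − 6·80/(7·48) = 1 − 480/336 = -0.429

-0.429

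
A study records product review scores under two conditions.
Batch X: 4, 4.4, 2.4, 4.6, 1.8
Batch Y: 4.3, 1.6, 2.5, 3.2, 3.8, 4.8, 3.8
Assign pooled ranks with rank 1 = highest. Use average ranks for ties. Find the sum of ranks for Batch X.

31

Sorted (descending): 4.8, 4.6, 4.4, 4.3, 4, 3.8, 3.8, 3.2, 2.5, 2.4, 1.8, 1.6
The 2 values of 3.8 occupy positions 6–7 → average rank (6+7)/2 = 6.5.
Batch X values → pooled ranks: 4→5, 4.4→3, 2.4→10, 4.6→2, 1.8→11
Rank sum = 5 + 3 + 10 + 2 + 11 = 31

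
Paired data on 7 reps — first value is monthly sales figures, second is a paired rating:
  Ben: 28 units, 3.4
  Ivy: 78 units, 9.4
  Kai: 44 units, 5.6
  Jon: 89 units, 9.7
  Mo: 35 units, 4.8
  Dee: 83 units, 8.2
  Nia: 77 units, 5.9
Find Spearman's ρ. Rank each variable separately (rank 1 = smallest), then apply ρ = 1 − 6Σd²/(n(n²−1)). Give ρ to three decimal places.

Ranks of variable 1: 1, 5, 3, 7, 2, 6, 4
Ranks of variable 2: 1, 6, 3, 7, 2, 5, 4
d = r₁ − r₂: 0, -1, 0, 0, 0, 1, 0
d²: 0, 1, 0, 0, 0, 1, 0; Σd² = 2
ρ = 1 − 6·2/(7·48) = 1 − 12/336 = 0.964

0.964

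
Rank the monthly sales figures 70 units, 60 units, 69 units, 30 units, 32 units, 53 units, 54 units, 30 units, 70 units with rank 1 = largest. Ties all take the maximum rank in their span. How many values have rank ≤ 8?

7

Sorted (descending): 70, 70, 69, 60, 54, 53, 32, 30, 30
The 2 values of 70 occupy positions 1–2 → each gets rank 2.
The 2 values of 30 occupy positions 8–9 → each gets rank 9.
Ranks ≤ 8: {2, 2, 3, 4, 5, 6, 7} → 7 values.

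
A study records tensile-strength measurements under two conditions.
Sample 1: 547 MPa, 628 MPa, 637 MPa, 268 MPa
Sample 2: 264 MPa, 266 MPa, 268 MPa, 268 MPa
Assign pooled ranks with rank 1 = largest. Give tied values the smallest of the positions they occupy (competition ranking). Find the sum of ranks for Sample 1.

10

Sorted (descending): 637, 628, 547, 268, 268, 268, 266, 264
The 3 values of 268 occupy positions 4–6 → each gets rank 4.
Sample 1 values → pooled ranks: 547→3, 628→2, 637→1, 268→4
Rank sum = 3 + 2 + 1 + 4 = 10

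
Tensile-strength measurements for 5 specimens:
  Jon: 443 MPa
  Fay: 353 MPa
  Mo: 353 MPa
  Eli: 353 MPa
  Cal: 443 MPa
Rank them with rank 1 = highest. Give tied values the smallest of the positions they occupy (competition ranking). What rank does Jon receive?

1

Sorted (descending): 443, 443, 353, 353, 353
The 2 values of 443 occupy positions 1–2 → each gets rank 1.
The 3 values of 353 occupy positions 3–5 → each gets rank 3.
Jon has value 443 MPa → rank 1.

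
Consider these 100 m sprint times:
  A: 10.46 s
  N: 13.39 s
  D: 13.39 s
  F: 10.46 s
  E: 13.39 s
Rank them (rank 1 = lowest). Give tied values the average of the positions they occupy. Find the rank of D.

Sorted (ascending): 10.46, 10.46, 13.39, 13.39, 13.39
The 2 values of 10.46 occupy positions 1–2 → average rank (1+2)/2 = 1.5.
The 3 values of 13.39 occupy positions 3–5 → average rank 4.
D has value 13.39 s → rank 4.

4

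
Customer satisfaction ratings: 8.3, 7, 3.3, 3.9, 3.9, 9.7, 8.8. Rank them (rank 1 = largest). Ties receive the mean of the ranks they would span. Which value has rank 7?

Sorted (descending): 9.7, 8.8, 8.3, 7, 3.9, 3.9, 3.3
The 2 values of 3.9 occupy positions 5–6 → average rank (5+6)/2 = 5.5.
Rank 7 → value 3.3.

3.3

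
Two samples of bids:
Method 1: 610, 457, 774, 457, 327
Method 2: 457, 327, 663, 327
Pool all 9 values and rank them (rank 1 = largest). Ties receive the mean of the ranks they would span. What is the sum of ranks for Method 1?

Sorted (descending): 774, 663, 610, 457, 457, 457, 327, 327, 327
The 3 values of 457 occupy positions 4–6 → average rank 5.
The 3 values of 327 occupy positions 7–9 → average rank 8.
Method 1 values → pooled ranks: 610→3, 457→5, 774→1, 457→5, 327→8
Rank sum = 3 + 5 + 1 + 5 + 8 = 22

22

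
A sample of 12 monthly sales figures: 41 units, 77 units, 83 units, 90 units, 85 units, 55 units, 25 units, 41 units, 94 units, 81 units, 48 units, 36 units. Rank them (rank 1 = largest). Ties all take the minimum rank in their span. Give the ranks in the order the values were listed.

Sorted (descending): 94, 90, 85, 83, 81, 77, 55, 48, 41, 41, 36, 25
The 2 values of 41 occupy positions 9–10 → each gets rank 9.

9, 6, 4, 2, 3, 7, 12, 9, 1, 5, 8, 11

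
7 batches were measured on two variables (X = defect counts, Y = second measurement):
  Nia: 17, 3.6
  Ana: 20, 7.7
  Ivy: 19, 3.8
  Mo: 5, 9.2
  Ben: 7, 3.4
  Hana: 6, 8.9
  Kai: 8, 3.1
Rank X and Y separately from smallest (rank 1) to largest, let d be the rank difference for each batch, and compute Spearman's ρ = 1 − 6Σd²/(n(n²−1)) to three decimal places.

-0.321

Ranks of variable 1: 5, 7, 6, 1, 3, 2, 4
Ranks of variable 2: 3, 5, 4, 7, 2, 6, 1
d = r₁ − r₂: 2, 2, 2, -6, 1, -4, 3
d²: 4, 4, 4, 36, 1, 16, 9; Σd² = 74
ρ = 1 − 6·74/(7·48) = 1 − 444/336 = -0.321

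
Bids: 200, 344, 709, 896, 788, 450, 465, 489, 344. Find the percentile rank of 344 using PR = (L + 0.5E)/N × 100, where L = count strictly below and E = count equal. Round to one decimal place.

22.2

N = 9.
Strictly below 344: 1. Equal to 344: 2.
PR = (1 + 0.5·2)/9 × 100 = 22.2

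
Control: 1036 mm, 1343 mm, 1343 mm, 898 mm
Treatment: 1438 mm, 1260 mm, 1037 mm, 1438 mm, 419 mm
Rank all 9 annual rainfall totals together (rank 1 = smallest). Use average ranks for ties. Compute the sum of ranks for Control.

18

Sorted (ascending): 419, 898, 1036, 1037, 1260, 1343, 1343, 1438, 1438
The 2 values of 1343 occupy positions 6–7 → average rank (6+7)/2 = 6.5.
The 2 values of 1438 occupy positions 8–9 → average rank (8+9)/2 = 8.5.
Control values → pooled ranks: 1036→3, 1343→6.5, 1343→6.5, 898→2
Rank sum = 3 + 6.5 + 6.5 + 2 = 18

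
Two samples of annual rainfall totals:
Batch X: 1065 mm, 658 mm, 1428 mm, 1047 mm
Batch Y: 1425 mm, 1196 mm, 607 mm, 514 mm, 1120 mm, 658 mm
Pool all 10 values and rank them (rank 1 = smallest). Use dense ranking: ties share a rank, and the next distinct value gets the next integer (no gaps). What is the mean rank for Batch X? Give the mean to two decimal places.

5.25

Sorted (ascending): 514, 607, 658, 658, 1047, 1065, 1120, 1196, 1425, 1428
The 2 values of 658 share dense rank 3.
Remaining distinct values take the next consecutive integers.
Batch X values → pooled ranks: 1065→5, 658→3, 1428→9, 1047→4
Mean rank = (5 + 3 + 9 + 4) / 4 = 5.25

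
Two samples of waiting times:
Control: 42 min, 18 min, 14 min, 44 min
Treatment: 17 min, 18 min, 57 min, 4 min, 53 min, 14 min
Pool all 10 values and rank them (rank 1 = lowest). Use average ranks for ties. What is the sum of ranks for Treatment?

Sorted (ascending): 4, 14, 14, 17, 18, 18, 42, 44, 53, 57
The 2 values of 14 occupy positions 2–3 → average rank (2+3)/2 = 2.5.
The 2 values of 18 occupy positions 5–6 → average rank (5+6)/2 = 5.5.
Treatment values → pooled ranks: 17→4, 18→5.5, 57→10, 4→1, 53→9, 14→2.5
Rank sum = 4 + 5.5 + 10 + 1 + 9 + 2.5 = 32

32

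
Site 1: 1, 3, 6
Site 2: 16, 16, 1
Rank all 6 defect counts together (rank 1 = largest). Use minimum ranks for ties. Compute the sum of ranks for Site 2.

Sorted (descending): 16, 16, 6, 3, 1, 1
The 2 values of 16 occupy positions 1–2 → each gets rank 1.
The 2 values of 1 occupy positions 5–6 → each gets rank 5.
Site 2 values → pooled ranks: 16→1, 16→1, 1→5
Rank sum = 1 + 1 + 5 = 7

7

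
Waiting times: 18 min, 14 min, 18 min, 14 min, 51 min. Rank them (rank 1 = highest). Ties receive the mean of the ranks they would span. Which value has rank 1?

Sorted (descending): 51, 18, 18, 14, 14
The 2 values of 18 occupy positions 2–3 → average rank (2+3)/2 = 2.5.
The 2 values of 14 occupy positions 4–5 → average rank (4+5)/2 = 4.5.
Rank 1 → value 51.

51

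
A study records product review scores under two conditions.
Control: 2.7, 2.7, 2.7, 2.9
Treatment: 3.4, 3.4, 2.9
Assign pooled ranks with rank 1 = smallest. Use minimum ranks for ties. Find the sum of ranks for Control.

Sorted (ascending): 2.7, 2.7, 2.7, 2.9, 2.9, 3.4, 3.4
The 3 values of 2.7 occupy positions 1–3 → each gets rank 1.
The 2 values of 2.9 occupy positions 4–5 → each gets rank 4.
The 2 values of 3.4 occupy positions 6–7 → each gets rank 6.
Control values → pooled ranks: 2.7→1, 2.7→1, 2.7→1, 2.9→4
Rank sum = 1 + 1 + 1 + 4 = 7

7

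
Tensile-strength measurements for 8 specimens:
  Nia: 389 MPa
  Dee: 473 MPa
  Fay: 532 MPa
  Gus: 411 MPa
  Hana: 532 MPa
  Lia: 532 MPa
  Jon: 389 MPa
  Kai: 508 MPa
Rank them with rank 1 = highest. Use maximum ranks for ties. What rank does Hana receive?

Sorted (descending): 532, 532, 532, 508, 473, 411, 389, 389
The 3 values of 532 occupy positions 1–3 → each gets rank 3.
The 2 values of 389 occupy positions 7–8 → each gets rank 8.
Hana has value 532 MPa → rank 3.

3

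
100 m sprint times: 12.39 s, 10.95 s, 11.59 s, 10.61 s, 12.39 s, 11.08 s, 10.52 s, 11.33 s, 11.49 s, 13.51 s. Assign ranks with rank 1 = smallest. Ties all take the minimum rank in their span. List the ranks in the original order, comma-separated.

Sorted (ascending): 10.52, 10.61, 10.95, 11.08, 11.33, 11.49, 11.59, 12.39, 12.39, 13.51
The 2 values of 12.39 occupy positions 8–9 → each gets rank 8.

8, 3, 7, 2, 8, 4, 1, 5, 6, 10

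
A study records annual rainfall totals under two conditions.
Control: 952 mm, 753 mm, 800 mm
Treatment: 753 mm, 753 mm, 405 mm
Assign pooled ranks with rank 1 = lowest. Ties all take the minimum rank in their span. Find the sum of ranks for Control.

Sorted (ascending): 405, 753, 753, 753, 800, 952
The 3 values of 753 occupy positions 2–4 → each gets rank 2.
Control values → pooled ranks: 952→6, 753→2, 800→5
Rank sum = 6 + 2 + 5 = 13

13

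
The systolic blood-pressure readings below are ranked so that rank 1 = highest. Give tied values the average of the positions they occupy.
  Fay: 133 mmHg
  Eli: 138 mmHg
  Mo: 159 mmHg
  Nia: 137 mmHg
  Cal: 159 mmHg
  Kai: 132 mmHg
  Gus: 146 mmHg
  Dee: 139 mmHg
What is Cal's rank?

1.5

Sorted (descending): 159, 159, 146, 139, 138, 137, 133, 132
The 2 values of 159 occupy positions 1–2 → average rank (1+2)/2 = 1.5.
Cal has value 159 mmHg → rank 1.5.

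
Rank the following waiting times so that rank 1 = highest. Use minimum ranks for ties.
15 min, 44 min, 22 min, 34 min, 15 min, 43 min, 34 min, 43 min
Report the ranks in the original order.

Sorted (descending): 44, 43, 43, 34, 34, 22, 15, 15
The 2 values of 43 occupy positions 2–3 → each gets rank 2.
The 2 values of 34 occupy positions 4–5 → each gets rank 4.
The 2 values of 15 occupy positions 7–8 → each gets rank 7.

7, 1, 6, 4, 7, 2, 4, 2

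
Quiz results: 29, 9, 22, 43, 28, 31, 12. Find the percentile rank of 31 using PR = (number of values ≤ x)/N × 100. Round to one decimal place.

85.7

N = 7.
Strictly below 31: 5. Equal to 31: 1.
PR = 6/7 × 100 = 85.7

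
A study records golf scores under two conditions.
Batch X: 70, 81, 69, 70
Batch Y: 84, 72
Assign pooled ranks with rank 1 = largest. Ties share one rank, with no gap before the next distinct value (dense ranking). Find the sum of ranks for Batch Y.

Sorted (descending): 84, 81, 72, 70, 70, 69
The 2 values of 70 share dense rank 4.
Remaining distinct values take the next consecutive integers.
Batch Y values → pooled ranks: 84→1, 72→3
Rank sum = 1 + 3 = 4

4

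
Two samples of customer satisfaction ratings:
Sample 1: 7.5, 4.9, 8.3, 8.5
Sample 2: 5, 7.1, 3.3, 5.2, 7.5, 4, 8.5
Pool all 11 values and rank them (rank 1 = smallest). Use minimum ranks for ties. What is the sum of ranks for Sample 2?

35

Sorted (ascending): 3.3, 4, 4.9, 5, 5.2, 7.1, 7.5, 7.5, 8.3, 8.5, 8.5
The 2 values of 7.5 occupy positions 7–8 → each gets rank 7.
The 2 values of 8.5 occupy positions 10–11 → each gets rank 10.
Sample 2 values → pooled ranks: 5→4, 7.1→6, 3.3→1, 5.2→5, 7.5→7, 4→2, 8.5→10
Rank sum = 4 + 6 + 1 + 5 + 7 + 2 + 10 = 35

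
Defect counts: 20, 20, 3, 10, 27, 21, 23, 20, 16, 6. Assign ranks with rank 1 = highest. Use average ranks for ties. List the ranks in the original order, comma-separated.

5, 5, 10, 8, 1, 3, 2, 5, 7, 9

Sorted (descending): 27, 23, 21, 20, 20, 20, 16, 10, 6, 3
The 3 values of 20 occupy positions 4–6 → average rank 5.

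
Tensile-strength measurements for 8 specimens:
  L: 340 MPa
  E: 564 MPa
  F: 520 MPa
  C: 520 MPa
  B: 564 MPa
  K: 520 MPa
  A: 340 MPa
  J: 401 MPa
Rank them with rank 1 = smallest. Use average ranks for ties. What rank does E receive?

Sorted (ascending): 340, 340, 401, 520, 520, 520, 564, 564
The 2 values of 340 occupy positions 1–2 → average rank (1+2)/2 = 1.5.
The 3 values of 520 occupy positions 4–6 → average rank 5.
The 2 values of 564 occupy positions 7–8 → average rank (7+8)/2 = 7.5.
E has value 564 MPa → rank 7.5.

7.5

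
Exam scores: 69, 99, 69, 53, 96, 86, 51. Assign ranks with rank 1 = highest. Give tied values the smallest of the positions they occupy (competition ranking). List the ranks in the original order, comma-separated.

4, 1, 4, 6, 2, 3, 7

Sorted (descending): 99, 96, 86, 69, 69, 53, 51
The 2 values of 69 occupy positions 4–5 → each gets rank 4.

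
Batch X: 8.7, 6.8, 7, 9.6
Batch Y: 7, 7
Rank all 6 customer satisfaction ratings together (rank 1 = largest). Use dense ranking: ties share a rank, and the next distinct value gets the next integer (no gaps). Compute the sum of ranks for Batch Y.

6

Sorted (descending): 9.6, 8.7, 7, 7, 7, 6.8
The 3 values of 7 share dense rank 3.
Remaining distinct values take the next consecutive integers.
Batch Y values → pooled ranks: 7→3, 7→3
Rank sum = 3 + 3 = 6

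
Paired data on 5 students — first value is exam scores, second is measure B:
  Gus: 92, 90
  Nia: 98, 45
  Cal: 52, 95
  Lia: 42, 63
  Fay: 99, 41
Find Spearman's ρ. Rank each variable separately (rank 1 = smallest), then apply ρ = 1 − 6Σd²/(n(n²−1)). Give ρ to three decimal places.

Ranks of variable 1: 3, 4, 2, 1, 5
Ranks of variable 2: 4, 2, 5, 3, 1
d = r₁ − r₂: -1, 2, -3, -2, 4
d²: 1, 4, 9, 4, 16; Σd² = 34
ρ = 1 − 6·34/(5·24) = 1 − 204/120 = -0.700

-0.700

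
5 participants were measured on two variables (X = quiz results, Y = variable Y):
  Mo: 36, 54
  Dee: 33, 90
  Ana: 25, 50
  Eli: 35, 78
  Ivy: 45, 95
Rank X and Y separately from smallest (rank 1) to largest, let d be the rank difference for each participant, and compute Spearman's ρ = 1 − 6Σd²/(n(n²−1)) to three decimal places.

Ranks of variable 1: 4, 2, 1, 3, 5
Ranks of variable 2: 2, 4, 1, 3, 5
d = r₁ − r₂: 2, -2, 0, 0, 0
d²: 4, 4, 0, 0, 0; Σd² = 8
ρ = 1 − 6·8/(5·24) = 1 − 48/120 = 0.600

0.600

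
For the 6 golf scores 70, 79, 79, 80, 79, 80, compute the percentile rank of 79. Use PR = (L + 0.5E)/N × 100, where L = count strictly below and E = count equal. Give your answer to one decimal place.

41.7

N = 6.
Strictly below 79: 1. Equal to 79: 3.
PR = (1 + 0.5·3)/6 × 100 = 41.7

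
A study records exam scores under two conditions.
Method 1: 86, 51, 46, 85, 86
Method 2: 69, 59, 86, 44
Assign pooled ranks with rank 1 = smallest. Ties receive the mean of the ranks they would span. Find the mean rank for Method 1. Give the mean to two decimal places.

Sorted (ascending): 44, 46, 51, 59, 69, 85, 86, 86, 86
The 3 values of 86 occupy positions 7–9 → average rank 8.
Method 1 values → pooled ranks: 86→8, 51→3, 46→2, 85→6, 86→8
Mean rank = (8 + 3 + 2 + 6 + 8) / 5 = 5.40

5.40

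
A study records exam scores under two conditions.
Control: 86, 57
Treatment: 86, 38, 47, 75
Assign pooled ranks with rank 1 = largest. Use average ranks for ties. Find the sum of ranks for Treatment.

15.5

Sorted (descending): 86, 86, 75, 57, 47, 38
The 2 values of 86 occupy positions 1–2 → average rank (1+2)/2 = 1.5.
Treatment values → pooled ranks: 86→1.5, 38→6, 47→5, 75→3
Rank sum = 1.5 + 6 + 5 + 3 = 15.5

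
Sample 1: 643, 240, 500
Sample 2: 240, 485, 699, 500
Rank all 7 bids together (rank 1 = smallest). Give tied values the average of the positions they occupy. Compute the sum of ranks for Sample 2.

16

Sorted (ascending): 240, 240, 485, 500, 500, 643, 699
The 2 values of 240 occupy positions 1–2 → average rank (1+2)/2 = 1.5.
The 2 values of 500 occupy positions 4–5 → average rank (4+5)/2 = 4.5.
Sample 2 values → pooled ranks: 240→1.5, 485→3, 699→7, 500→4.5
Rank sum = 1.5 + 3 + 7 + 4.5 = 16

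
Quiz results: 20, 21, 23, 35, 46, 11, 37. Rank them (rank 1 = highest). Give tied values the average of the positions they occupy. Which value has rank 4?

23

Sorted (descending): 46, 37, 35, 23, 21, 20, 11
No ties — each value takes its position as its rank.
Rank 4 → value 23.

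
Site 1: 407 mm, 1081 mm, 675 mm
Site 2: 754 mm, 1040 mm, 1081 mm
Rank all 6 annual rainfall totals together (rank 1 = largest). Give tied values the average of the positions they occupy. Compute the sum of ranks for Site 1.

Sorted (descending): 1081, 1081, 1040, 754, 675, 407
The 2 values of 1081 occupy positions 1–2 → average rank (1+2)/2 = 1.5.
Site 1 values → pooled ranks: 407→6, 1081→1.5, 675→5
Rank sum = 6 + 1.5 + 5 = 12.5

12.5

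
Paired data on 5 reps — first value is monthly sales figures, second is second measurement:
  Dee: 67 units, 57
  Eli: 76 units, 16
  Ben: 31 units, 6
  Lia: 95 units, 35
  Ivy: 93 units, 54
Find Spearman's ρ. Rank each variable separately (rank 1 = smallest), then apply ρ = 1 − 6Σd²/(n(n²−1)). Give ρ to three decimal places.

Ranks of variable 1: 2, 3, 1, 5, 4
Ranks of variable 2: 5, 2, 1, 3, 4
d = r₁ − r₂: -3, 1, 0, 2, 0
d²: 9, 1, 0, 4, 0; Σd² = 14
ρ = 1 − 6·14/(5·24) = 1 − 84/120 = 0.300

0.300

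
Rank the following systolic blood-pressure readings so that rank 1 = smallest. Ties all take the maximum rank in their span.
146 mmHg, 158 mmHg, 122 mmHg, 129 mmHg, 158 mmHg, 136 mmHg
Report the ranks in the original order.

4, 6, 1, 2, 6, 3

Sorted (ascending): 122, 129, 136, 146, 158, 158
The 2 values of 158 occupy positions 5–6 → each gets rank 6.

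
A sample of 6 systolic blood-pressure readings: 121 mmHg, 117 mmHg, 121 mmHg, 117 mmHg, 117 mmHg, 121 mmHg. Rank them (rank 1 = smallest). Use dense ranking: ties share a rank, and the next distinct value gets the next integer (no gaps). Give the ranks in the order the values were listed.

2, 1, 2, 1, 1, 2

Sorted (ascending): 117, 117, 117, 121, 121, 121
The 3 values of 117 share dense rank 1.
The 3 values of 121 share dense rank 2.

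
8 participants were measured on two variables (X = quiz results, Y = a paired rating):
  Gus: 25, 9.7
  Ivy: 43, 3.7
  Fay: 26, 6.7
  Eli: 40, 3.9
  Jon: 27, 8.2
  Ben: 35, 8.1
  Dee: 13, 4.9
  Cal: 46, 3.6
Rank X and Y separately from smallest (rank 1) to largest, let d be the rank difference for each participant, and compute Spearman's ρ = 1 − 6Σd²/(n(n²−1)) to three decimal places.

-0.690

Ranks of variable 1: 2, 7, 3, 6, 4, 5, 1, 8
Ranks of variable 2: 8, 2, 5, 3, 7, 6, 4, 1
d = r₁ − r₂: -6, 5, -2, 3, -3, -1, -3, 7
d²: 36, 25, 4, 9, 9, 1, 9, 49; Σd² = 142
ρ = 1 − 6·142/(8·63) = 1 − 852/504 = -0.690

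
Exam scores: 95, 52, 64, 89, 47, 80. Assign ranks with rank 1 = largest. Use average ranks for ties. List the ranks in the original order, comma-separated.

1, 5, 4, 2, 6, 3

Sorted (descending): 95, 89, 80, 64, 52, 47
No ties — each value takes its position as its rank.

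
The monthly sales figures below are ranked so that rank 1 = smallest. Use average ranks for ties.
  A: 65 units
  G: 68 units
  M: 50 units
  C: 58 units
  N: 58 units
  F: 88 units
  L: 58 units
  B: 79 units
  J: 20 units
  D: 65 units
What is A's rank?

6.5

Sorted (ascending): 20, 50, 58, 58, 58, 65, 65, 68, 79, 88
The 3 values of 58 occupy positions 3–5 → average rank 4.
The 2 values of 65 occupy positions 6–7 → average rank (6+7)/2 = 6.5.
A has value 65 units → rank 6.5.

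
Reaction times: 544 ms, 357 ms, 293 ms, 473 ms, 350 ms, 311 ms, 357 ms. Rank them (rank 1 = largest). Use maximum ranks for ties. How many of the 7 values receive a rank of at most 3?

Sorted (descending): 544, 473, 357, 357, 350, 311, 293
The 2 values of 357 occupy positions 3–4 → each gets rank 4.
Ranks ≤ 3: {1, 2} → 2 values.

2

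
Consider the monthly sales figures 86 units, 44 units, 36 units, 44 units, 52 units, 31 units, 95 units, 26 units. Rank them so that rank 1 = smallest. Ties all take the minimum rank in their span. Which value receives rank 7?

86

Sorted (ascending): 26, 31, 36, 44, 44, 52, 86, 95
The 2 values of 44 occupy positions 4–5 → each gets rank 4.
Rank 7 → value 86.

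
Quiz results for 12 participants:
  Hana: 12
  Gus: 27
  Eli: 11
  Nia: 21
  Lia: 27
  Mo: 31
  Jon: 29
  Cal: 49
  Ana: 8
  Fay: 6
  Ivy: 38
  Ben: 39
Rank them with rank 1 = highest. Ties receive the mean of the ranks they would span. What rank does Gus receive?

6.5

Sorted (descending): 49, 39, 38, 31, 29, 27, 27, 21, 12, 11, 8, 6
The 2 values of 27 occupy positions 6–7 → average rank (6+7)/2 = 6.5.
Gus has value 27 → rank 6.5.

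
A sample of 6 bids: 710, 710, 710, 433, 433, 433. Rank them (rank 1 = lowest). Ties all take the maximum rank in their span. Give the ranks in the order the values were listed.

6, 6, 6, 3, 3, 3

Sorted (ascending): 433, 433, 433, 710, 710, 710
The 3 values of 433 occupy positions 1–3 → each gets rank 3.
The 3 values of 710 occupy positions 4–6 → each gets rank 6.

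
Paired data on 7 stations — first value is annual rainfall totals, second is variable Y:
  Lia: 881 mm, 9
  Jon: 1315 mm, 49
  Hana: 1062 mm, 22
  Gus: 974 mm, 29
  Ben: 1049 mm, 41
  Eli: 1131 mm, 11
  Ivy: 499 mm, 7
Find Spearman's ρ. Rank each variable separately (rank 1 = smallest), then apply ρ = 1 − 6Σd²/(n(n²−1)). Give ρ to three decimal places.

Ranks of variable 1: 2, 7, 5, 3, 4, 6, 1
Ranks of variable 2: 2, 7, 4, 5, 6, 3, 1
d = r₁ − r₂: 0, 0, 1, -2, -2, 3, 0
d²: 0, 0, 1, 4, 4, 9, 0; Σd² = 18
ρ = 1 − 6·18/(7·48) = 1 − 108/336 = 0.679

0.679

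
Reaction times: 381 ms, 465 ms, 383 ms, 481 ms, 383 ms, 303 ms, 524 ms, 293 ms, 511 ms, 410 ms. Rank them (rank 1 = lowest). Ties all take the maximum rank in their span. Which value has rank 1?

Sorted (ascending): 293, 303, 381, 383, 383, 410, 465, 481, 511, 524
The 2 values of 383 occupy positions 4–5 → each gets rank 5.
Rank 1 → value 293.

293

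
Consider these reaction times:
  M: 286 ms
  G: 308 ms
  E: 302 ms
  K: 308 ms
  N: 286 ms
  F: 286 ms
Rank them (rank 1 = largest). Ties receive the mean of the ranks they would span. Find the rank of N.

Sorted (descending): 308, 308, 302, 286, 286, 286
The 2 values of 308 occupy positions 1–2 → average rank (1+2)/2 = 1.5.
The 3 values of 286 occupy positions 4–6 → average rank 5.
N has value 286 ms → rank 5.

5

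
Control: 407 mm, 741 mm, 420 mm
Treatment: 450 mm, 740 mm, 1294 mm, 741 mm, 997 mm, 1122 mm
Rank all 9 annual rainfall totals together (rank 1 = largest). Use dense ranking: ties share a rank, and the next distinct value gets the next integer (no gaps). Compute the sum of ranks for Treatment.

Sorted (descending): 1294, 1122, 997, 741, 741, 740, 450, 420, 407
The 2 values of 741 share dense rank 4.
Remaining distinct values take the next consecutive integers.
Treatment values → pooled ranks: 450→6, 740→5, 1294→1, 741→4, 997→3, 1122→2
Rank sum = 6 + 5 + 1 + 4 + 3 + 2 = 21

21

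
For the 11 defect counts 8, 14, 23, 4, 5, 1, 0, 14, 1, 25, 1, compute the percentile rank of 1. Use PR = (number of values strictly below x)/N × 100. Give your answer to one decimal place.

9.1

N = 11.
Strictly below 1: 1. Equal to 1: 3.
PR = 1/11 × 100 = 9.1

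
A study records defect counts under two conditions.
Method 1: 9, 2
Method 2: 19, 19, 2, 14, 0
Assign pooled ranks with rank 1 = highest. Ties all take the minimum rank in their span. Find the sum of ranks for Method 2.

Sorted (descending): 19, 19, 14, 9, 2, 2, 0
The 2 values of 19 occupy positions 1–2 → each gets rank 1.
The 2 values of 2 occupy positions 5–6 → each gets rank 5.
Method 2 values → pooled ranks: 19→1, 19→1, 2→5, 14→3, 0→7
Rank sum = 1 + 1 + 5 + 3 + 7 = 17

17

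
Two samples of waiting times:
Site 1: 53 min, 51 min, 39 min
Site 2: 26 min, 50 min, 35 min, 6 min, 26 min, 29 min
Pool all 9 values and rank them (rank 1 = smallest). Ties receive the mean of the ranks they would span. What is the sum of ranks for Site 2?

Sorted (ascending): 6, 26, 26, 29, 35, 39, 50, 51, 53
The 2 values of 26 occupy positions 2–3 → average rank (2+3)/2 = 2.5.
Site 2 values → pooled ranks: 26→2.5, 50→7, 35→5, 6→1, 26→2.5, 29→4
Rank sum = 2.5 + 7 + 5 + 1 + 2.5 + 4 = 22

22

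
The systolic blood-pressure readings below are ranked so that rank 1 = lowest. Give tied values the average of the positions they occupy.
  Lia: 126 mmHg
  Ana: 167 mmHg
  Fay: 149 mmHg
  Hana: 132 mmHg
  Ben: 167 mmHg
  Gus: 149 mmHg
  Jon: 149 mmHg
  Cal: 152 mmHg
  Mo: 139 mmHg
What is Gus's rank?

Sorted (ascending): 126, 132, 139, 149, 149, 149, 152, 167, 167
The 3 values of 149 occupy positions 4–6 → average rank 5.
The 2 values of 167 occupy positions 8–9 → average rank (8+9)/2 = 8.5.
Gus has value 149 mmHg → rank 5.

5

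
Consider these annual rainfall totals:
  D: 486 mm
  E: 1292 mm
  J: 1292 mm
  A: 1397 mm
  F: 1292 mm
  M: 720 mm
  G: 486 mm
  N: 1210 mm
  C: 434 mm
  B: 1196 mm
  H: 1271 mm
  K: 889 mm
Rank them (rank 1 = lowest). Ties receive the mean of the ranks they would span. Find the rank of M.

4

Sorted (ascending): 434, 486, 486, 720, 889, 1196, 1210, 1271, 1292, 1292, 1292, 1397
The 2 values of 486 occupy positions 2–3 → average rank (2+3)/2 = 2.5.
The 3 values of 1292 occupy positions 9–11 → average rank 10.
M has value 720 mm → rank 4.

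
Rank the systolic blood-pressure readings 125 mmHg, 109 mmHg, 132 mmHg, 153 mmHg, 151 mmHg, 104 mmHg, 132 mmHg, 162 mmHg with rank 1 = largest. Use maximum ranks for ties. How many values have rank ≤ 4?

Sorted (descending): 162, 153, 151, 132, 132, 125, 109, 104
The 2 values of 132 occupy positions 4–5 → each gets rank 5.
Ranks ≤ 4: {1, 2, 3} → 3 values.

3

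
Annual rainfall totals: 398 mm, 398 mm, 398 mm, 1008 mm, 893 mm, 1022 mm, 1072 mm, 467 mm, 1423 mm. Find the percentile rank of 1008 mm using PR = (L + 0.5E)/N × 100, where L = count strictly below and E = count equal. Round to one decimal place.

61.1

N = 9.
Strictly below 1008: 5. Equal to 1008: 1.
PR = (5 + 0.5·1)/9 × 100 = 61.1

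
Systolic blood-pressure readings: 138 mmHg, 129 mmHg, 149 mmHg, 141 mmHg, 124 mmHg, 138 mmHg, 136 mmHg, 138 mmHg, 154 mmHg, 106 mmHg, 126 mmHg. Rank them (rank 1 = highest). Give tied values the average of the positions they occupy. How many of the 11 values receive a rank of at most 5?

Sorted (descending): 154, 149, 141, 138, 138, 138, 136, 129, 126, 124, 106
The 3 values of 138 occupy positions 4–6 → average rank 5.
Ranks ≤ 5: {1, 2, 3, 5, 5, 5} → 6 values.

6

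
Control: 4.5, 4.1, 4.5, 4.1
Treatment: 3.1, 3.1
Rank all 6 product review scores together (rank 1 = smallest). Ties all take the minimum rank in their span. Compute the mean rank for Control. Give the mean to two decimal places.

4.00

Sorted (ascending): 3.1, 3.1, 4.1, 4.1, 4.5, 4.5
The 2 values of 3.1 occupy positions 1–2 → each gets rank 1.
The 2 values of 4.1 occupy positions 3–4 → each gets rank 3.
The 2 values of 4.5 occupy positions 5–6 → each gets rank 5.
Control values → pooled ranks: 4.5→5, 4.1→3, 4.5→5, 4.1→3
Mean rank = (5 + 3 + 5 + 3) / 4 = 4.00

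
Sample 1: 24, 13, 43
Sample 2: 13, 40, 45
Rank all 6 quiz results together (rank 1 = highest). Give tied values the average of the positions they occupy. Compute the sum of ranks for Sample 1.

11.5

Sorted (descending): 45, 43, 40, 24, 13, 13
The 2 values of 13 occupy positions 5–6 → average rank (5+6)/2 = 5.5.
Sample 1 values → pooled ranks: 24→4, 13→5.5, 43→2
Rank sum = 4 + 5.5 + 2 = 11.5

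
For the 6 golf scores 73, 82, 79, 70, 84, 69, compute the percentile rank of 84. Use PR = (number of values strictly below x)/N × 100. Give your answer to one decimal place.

83.3

N = 6.
Strictly below 84: 5. Equal to 84: 1.
PR = 5/6 × 100 = 83.3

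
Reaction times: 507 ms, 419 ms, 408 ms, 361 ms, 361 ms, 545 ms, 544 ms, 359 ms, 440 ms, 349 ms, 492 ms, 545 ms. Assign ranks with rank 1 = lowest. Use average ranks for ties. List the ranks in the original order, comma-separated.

Sorted (ascending): 349, 359, 361, 361, 408, 419, 440, 492, 507, 544, 545, 545
The 2 values of 361 occupy positions 3–4 → average rank (3+4)/2 = 3.5.
The 2 values of 545 occupy positions 11–12 → average rank (11+12)/2 = 11.5.

9, 6, 5, 3.5, 3.5, 11.5, 10, 2, 7, 1, 8, 11.5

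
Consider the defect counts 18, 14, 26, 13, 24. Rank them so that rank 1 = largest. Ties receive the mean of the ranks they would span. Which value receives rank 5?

13

Sorted (descending): 26, 24, 18, 14, 13
No ties — each value takes its position as its rank.
Rank 5 → value 13.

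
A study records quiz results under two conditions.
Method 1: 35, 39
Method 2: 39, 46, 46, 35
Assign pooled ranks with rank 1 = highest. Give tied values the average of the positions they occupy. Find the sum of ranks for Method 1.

Sorted (descending): 46, 46, 39, 39, 35, 35
The 2 values of 46 occupy positions 1–2 → average rank (1+2)/2 = 1.5.
The 2 values of 39 occupy positions 3–4 → average rank (3+4)/2 = 3.5.
The 2 values of 35 occupy positions 5–6 → average rank (5+6)/2 = 5.5.
Method 1 values → pooled ranks: 35→5.5, 39→3.5
Rank sum = 5.5 + 3.5 = 9

9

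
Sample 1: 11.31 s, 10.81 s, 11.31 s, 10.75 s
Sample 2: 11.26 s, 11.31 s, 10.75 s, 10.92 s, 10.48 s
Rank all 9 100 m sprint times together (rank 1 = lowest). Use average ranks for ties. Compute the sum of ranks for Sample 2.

22.5

Sorted (ascending): 10.48, 10.75, 10.75, 10.81, 10.92, 11.26, 11.31, 11.31, 11.31
The 2 values of 10.75 occupy positions 2–3 → average rank (2+3)/2 = 2.5.
The 3 values of 11.31 occupy positions 7–9 → average rank 8.
Sample 2 values → pooled ranks: 11.26→6, 11.31→8, 10.75→2.5, 10.92→5, 10.48→1
Rank sum = 6 + 8 + 2.5 + 5 + 1 = 22.5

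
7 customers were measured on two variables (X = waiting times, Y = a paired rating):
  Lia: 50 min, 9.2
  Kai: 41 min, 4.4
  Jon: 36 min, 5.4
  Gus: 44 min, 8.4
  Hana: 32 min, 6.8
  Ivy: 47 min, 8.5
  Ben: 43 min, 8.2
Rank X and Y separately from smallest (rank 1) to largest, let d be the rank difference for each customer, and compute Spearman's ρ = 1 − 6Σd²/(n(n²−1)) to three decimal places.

0.857

Ranks of variable 1: 7, 3, 2, 5, 1, 6, 4
Ranks of variable 2: 7, 1, 2, 5, 3, 6, 4
d = r₁ − r₂: 0, 2, 0, 0, -2, 0, 0
d²: 0, 4, 0, 0, 4, 0, 0; Σd² = 8
ρ = 1 − 6·8/(7·48) = 1 − 48/336 = 0.857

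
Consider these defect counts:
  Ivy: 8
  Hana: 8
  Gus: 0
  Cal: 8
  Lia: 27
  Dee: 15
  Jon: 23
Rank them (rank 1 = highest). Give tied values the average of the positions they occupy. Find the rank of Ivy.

Sorted (descending): 27, 23, 15, 8, 8, 8, 0
The 3 values of 8 occupy positions 4–6 → average rank 5.
Ivy has value 8 → rank 5.

5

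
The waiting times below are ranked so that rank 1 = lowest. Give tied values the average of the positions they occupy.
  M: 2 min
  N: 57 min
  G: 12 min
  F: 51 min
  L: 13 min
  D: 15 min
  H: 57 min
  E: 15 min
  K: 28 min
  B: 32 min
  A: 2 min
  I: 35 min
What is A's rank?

1.5

Sorted (ascending): 2, 2, 12, 13, 15, 15, 28, 32, 35, 51, 57, 57
The 2 values of 2 occupy positions 1–2 → average rank (1+2)/2 = 1.5.
The 2 values of 15 occupy positions 5–6 → average rank (5+6)/2 = 5.5.
The 2 values of 57 occupy positions 11–12 → average rank (11+12)/2 = 11.5.
A has value 2 min → rank 1.5.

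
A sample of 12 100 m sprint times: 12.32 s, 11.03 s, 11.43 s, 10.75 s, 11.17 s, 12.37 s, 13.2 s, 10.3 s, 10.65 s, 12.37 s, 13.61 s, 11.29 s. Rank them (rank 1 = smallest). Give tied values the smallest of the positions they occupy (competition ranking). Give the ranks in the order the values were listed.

Sorted (ascending): 10.3, 10.65, 10.75, 11.03, 11.17, 11.29, 11.43, 12.32, 12.37, 12.37, 13.2, 13.61
The 2 values of 12.37 occupy positions 9–10 → each gets rank 9.

8, 4, 7, 3, 5, 9, 11, 1, 2, 9, 12, 6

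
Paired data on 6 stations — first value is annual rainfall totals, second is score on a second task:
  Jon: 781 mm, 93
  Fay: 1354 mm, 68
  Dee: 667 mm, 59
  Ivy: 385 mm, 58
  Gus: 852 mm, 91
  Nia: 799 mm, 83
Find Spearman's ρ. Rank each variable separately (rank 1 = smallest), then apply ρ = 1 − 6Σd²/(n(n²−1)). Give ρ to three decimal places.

Ranks of variable 1: 3, 6, 2, 1, 5, 4
Ranks of variable 2: 6, 3, 2, 1, 5, 4
d = r₁ − r₂: -3, 3, 0, 0, 0, 0
d²: 9, 9, 0, 0, 0, 0; Σd² = 18
ρ = 1 − 6·18/(6·35) = 1 − 108/210 = 0.486

0.486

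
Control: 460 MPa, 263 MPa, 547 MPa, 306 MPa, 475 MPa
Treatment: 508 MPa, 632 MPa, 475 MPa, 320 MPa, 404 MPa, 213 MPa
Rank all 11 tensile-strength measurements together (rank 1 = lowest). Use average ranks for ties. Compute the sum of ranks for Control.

28.5

Sorted (ascending): 213, 263, 306, 320, 404, 460, 475, 475, 508, 547, 632
The 2 values of 475 occupy positions 7–8 → average rank (7+8)/2 = 7.5.
Control values → pooled ranks: 460→6, 263→2, 547→10, 306→3, 475→7.5
Rank sum = 6 + 2 + 10 + 3 + 7.5 = 28.5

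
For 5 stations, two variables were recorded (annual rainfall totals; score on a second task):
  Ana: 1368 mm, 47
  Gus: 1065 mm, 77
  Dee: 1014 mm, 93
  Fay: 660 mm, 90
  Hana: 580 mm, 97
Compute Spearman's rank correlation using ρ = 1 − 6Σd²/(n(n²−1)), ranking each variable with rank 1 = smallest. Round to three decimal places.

Ranks of variable 1: 5, 4, 3, 2, 1
Ranks of variable 2: 1, 2, 4, 3, 5
d = r₁ − r₂: 4, 2, -1, -1, -4
d²: 16, 4, 1, 1, 16; Σd² = 38
ρ = 1 − 6·38/(5·24) = 1 − 228/120 = -0.900

-0.900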